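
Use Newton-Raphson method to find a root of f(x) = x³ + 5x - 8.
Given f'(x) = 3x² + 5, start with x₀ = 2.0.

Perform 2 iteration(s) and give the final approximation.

f(x) = x³ + 5x - 8
f'(x) = 3x² + 5
x₀ = 2.0

Newton-Raphson formula: x_{n+1} = x_n - f(x_n)/f'(x_n)

Iteration 1:
  f(2.000000) = 10.000000
  f'(2.000000) = 17.000000
  x_1 = 2.000000 - 10.000000/17.000000 = 1.411765
Iteration 2:
  f(1.411765) = 1.872583
  f'(1.411765) = 10.979239
  x_2 = 1.411765 - 1.872583/10.979239 = 1.241208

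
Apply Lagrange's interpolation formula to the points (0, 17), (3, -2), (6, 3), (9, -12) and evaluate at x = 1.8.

Lagrange interpolation formula:
P(x) = Σ yᵢ × Lᵢ(x)
where Lᵢ(x) = Π_{j≠i} (x - xⱼ)/(xᵢ - xⱼ)

L_0(1.8) = (1.8 - 3)/(0 - 3) × (1.8 - 6)/(0 - 6) × (1.8 - 9)/(0 - 9) = 0.224000
L_1(1.8) = (1.8 - 0)/(3 - 0) × (1.8 - 6)/(3 - 6) × (1.8 - 9)/(3 - 9) = 1.008000
L_2(1.8) = (1.8 - 0)/(6 - 0) × (1.8 - 3)/(6 - 3) × (1.8 - 9)/(6 - 9) = -0.288000
L_3(1.8) = (1.8 - 0)/(9 - 0) × (1.8 - 3)/(9 - 3) × (1.8 - 6)/(9 - 6) = 0.056000

P(1.8) = 17×L_0(1.8) + (-2)×L_1(1.8) + 3×L_2(1.8) + (-12)×L_3(1.8)
P(1.8) = 0.256000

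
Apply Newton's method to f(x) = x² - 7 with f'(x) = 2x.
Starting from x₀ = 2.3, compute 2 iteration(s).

f(x) = x² - 7
f'(x) = 2x
x₀ = 2.3

Newton-Raphson formula: x_{n+1} = x_n - f(x_n)/f'(x_n)

Iteration 1:
  f(2.300000) = -1.710000
  f'(2.300000) = 4.600000
  x_1 = 2.300000 - (-1.710000)/4.600000 = 2.671739
Iteration 2:
  f(2.671739) = 0.138190
  f'(2.671739) = 5.343478
  x_2 = 2.671739 - 0.138190/5.343478 = 2.645878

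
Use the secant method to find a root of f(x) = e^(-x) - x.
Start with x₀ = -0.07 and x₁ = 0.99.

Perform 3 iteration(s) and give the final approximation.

f(x) = e^(-x) - x
x₀ = -0.07, x₁ = 0.99

Secant formula: x_{n+1} = x_n - f(x_n)(x_n - x_{n-1})/(f(x_n) - f(x_{n-1}))

Iteration 1:
  f(-0.070000) = 1.142508
  f(0.990000) = -0.618423
  x_2 = 0.990000 - (-0.618423)×(0.990000 - (-0.070000))/(-0.618423 - 1.142508)
       = 0.617738
Iteration 2:
  f(0.990000) = -0.618423
  f(0.617738) = -0.078575
  x_3 = 0.617738 - (-0.078575)×(0.617738 - 0.990000)/(-0.078575 - (-0.618423))
       = 0.563555
Iteration 3:
  f(0.617738) = -0.078575
  f(0.563555) = 0.005627
  x_4 = 0.563555 - 0.005627×(0.563555 - 0.617738)/(0.005627 - (-0.078575))
       = 0.567176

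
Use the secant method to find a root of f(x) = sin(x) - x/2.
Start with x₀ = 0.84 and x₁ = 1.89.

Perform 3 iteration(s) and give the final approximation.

f(x) = sin(x) - x/2
x₀ = 0.84, x₁ = 1.89

Secant formula: x_{n+1} = x_n - f(x_n)(x_n - x_{n-1})/(f(x_n) - f(x_{n-1}))

Iteration 1:
  f(0.840000) = 0.324643
  f(1.890000) = 0.004486
  x_2 = 1.890000 - 0.004486×(1.890000 - 0.840000)/(0.004486 - 0.324643)
       = 1.904711
Iteration 2:
  f(1.890000) = 0.004486
  f(1.904711) = -0.007589
  x_3 = 1.904711 - (-0.007589)×(1.904711 - 1.890000)/(-0.007589 - 0.004486)
       = 1.895465
Iteration 3:
  f(1.904711) = -0.007589
  f(1.895465) = 0.000024
  x_4 = 1.895465 - 0.000024×(1.895465 - 1.904711)/(0.000024 - (-0.007589))
       = 1.895494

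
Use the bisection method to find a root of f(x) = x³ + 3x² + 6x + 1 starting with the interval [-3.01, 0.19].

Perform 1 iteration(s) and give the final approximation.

f(x) = x³ + 3x² + 6x + 1
Initial interval: [-3.01, 0.19]

Iteration 1:
  c_1 = (-3.010000 + 0.190000)/2 = -1.410000
  f(c_1) = f(-1.410000) = -4.298921
  f(a) × f(c) ≥ 0, new interval: [-1.410000, 0.190000]

After 1 iteration(s), the approximation is c_1 = -1.410000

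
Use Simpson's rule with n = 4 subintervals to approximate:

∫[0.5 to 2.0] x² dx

f(x) = x²
a = 0.5, b = 2.0, n = 4
h = (b - a)/n = 0.375000

Simpson's rule: (h/3)[f(x₀) + 4f(x₁) + 2f(x₂) + ... + f(xₙ)]

x_0 = 0.5000, f(x_0) = 0.250000, coefficient = 1
x_1 = 0.8750, f(x_1) = 0.765625, coefficient = 4
x_2 = 1.2500, f(x_2) = 1.562500, coefficient = 2
x_3 = 1.6250, f(x_3) = 2.640625, coefficient = 4
x_4 = 2.0000, f(x_4) = 4.000000, coefficient = 1

I ≈ (0.375000/3) × 21.000000 = 2.625000
Exact value: 2.625000
Error: 0.000000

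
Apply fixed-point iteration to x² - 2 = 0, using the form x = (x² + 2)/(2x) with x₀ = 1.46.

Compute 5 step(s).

Equation: x² - 2 = 0
Fixed-point form: x = (x² + 2)/(2x)
x₀ = 1.46

x_1 = g(1.460000) = 1.414932
x_2 = g(1.414932) = 1.414214
x_3 = g(1.414214) = 1.414214
x_4 = g(1.414214) = 1.414214
x_5 = g(1.414214) = 1.414214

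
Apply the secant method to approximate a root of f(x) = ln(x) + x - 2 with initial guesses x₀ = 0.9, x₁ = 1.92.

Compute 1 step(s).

f(x) = ln(x) + x - 2
x₀ = 0.9, x₁ = 1.92

Secant formula: x_{n+1} = x_n - f(x_n)(x_n - x_{n-1})/(f(x_n) - f(x_{n-1}))

Iteration 1:
  f(0.900000) = -1.205361
  f(1.920000) = 0.572325
  x_2 = 1.920000 - 0.572325×(1.920000 - 0.900000)/(0.572325 - (-1.205361))
       = 1.591611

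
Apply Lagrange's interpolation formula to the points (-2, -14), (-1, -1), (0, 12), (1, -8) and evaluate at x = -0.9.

Lagrange interpolation formula:
P(x) = Σ yᵢ × Lᵢ(x)
where Lᵢ(x) = Π_{j≠i} (x - xⱼ)/(xᵢ - xⱼ)

L_0(-0.9) = (-0.9 - (-1))/(-2 - (-1)) × (-0.9 - 0)/(-2 - 0) × (-0.9 - 1)/(-2 - 1) = -0.028500
L_1(-0.9) = (-0.9 - (-2))/(-1 - (-2)) × (-0.9 - 0)/(-1 - 0) × (-0.9 - 1)/(-1 - 1) = 0.940500
L_2(-0.9) = (-0.9 - (-2))/(0 - (-2)) × (-0.9 - (-1))/(0 - (-1)) × (-0.9 - 1)/(0 - 1) = 0.104500
L_3(-0.9) = (-0.9 - (-2))/(1 - (-2)) × (-0.9 - (-1))/(1 - (-1)) × (-0.9 - 0)/(1 - 0) = -0.016500

P(-0.9) = (-14)×L_0(-0.9) + (-1)×L_1(-0.9) + 12×L_2(-0.9) + (-8)×L_3(-0.9)
P(-0.9) = 0.844500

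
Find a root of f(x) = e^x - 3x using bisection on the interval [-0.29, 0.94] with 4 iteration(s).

f(x) = e^x - 3x
Initial interval: [-0.29, 0.94]

Iteration 1:
  c_1 = (-0.290000 + 0.940000)/2 = 0.325000
  f(c_1) = f(0.325000) = 0.409031
  f(a) × f(c) ≥ 0, new interval: [0.325000, 0.940000]
Iteration 2:
  c_2 = (0.325000 + 0.940000)/2 = 0.632500
  f(c_2) = f(0.632500) = -0.015190
  f(a) × f(c) < 0, new interval: [0.325000, 0.632500]
Iteration 3:
  c_3 = (0.325000 + 0.632500)/2 = 0.478750
  f(c_3) = f(0.478750) = 0.177806
  f(a) × f(c) ≥ 0, new interval: [0.478750, 0.632500]
Iteration 4:
  c_4 = (0.478750 + 0.632500)/2 = 0.555625
  f(c_4) = f(0.555625) = 0.076155
  f(a) × f(c) ≥ 0, new interval: [0.555625, 0.632500]

After 4 iteration(s), the approximation is c_4 = 0.555625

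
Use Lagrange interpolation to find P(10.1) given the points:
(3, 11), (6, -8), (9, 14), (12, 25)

Lagrange interpolation formula:
P(x) = Σ yᵢ × Lᵢ(x)
where Lᵢ(x) = Π_{j≠i} (x - xⱼ)/(xᵢ - xⱼ)

L_0(10.1) = (10.1 - 6)/(3 - 6) × (10.1 - 9)/(3 - 9) × (10.1 - 12)/(3 - 12) = 0.052895
L_1(10.1) = (10.1 - 3)/(6 - 3) × (10.1 - 9)/(6 - 9) × (10.1 - 12)/(6 - 12) = -0.274796
L_2(10.1) = (10.1 - 3)/(9 - 3) × (10.1 - 6)/(9 - 6) × (10.1 - 12)/(9 - 12) = 1.024241
L_3(10.1) = (10.1 - 3)/(12 - 3) × (10.1 - 6)/(12 - 6) × (10.1 - 9)/(12 - 9) = 0.197660

P(10.1) = 11×L_0(10.1) + (-8)×L_1(10.1) + 14×L_2(10.1) + 25×L_3(10.1)
P(10.1) = 22.061099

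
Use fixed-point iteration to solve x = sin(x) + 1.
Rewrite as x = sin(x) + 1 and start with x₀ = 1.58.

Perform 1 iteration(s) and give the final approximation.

Equation: x = sin(x) + 1
Fixed-point form: x = sin(x) + 1
x₀ = 1.58

x_1 = g(1.580000) = 1.999958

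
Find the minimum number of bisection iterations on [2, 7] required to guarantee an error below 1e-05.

We need (b-a)/2^n ≤ 1e-05
(7 - 2)/2^n ≤ 1e-05
5/2^n ≤ 1e-05
2^n ≥ 500000
n ≥ log₂(500000) = 18.93
n ≥ 19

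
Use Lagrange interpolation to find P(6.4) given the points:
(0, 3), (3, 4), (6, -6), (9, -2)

Lagrange interpolation formula:
P(x) = Σ yᵢ × Lᵢ(x)
where Lᵢ(x) = Π_{j≠i} (x - xⱼ)/(xᵢ - xⱼ)

L_0(6.4) = (6.4 - 3)/(0 - 3) × (6.4 - 6)/(0 - 6) × (6.4 - 9)/(0 - 9) = 0.021827
L_1(6.4) = (6.4 - 0)/(3 - 0) × (6.4 - 6)/(3 - 6) × (6.4 - 9)/(3 - 9) = -0.123259
L_2(6.4) = (6.4 - 0)/(6 - 0) × (6.4 - 3)/(6 - 3) × (6.4 - 9)/(6 - 9) = 1.047704
L_3(6.4) = (6.4 - 0)/(9 - 0) × (6.4 - 3)/(9 - 3) × (6.4 - 6)/(9 - 6) = 0.053728

P(6.4) = 3×L_0(6.4) + 4×L_1(6.4) + (-6)×L_2(6.4) + (-2)×L_3(6.4)
P(6.4) = -6.821235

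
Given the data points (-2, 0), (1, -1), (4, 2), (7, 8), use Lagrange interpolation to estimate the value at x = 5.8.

Lagrange interpolation formula:
P(x) = Σ yᵢ × Lᵢ(x)
where Lᵢ(x) = Π_{j≠i} (x - xⱼ)/(xᵢ - xⱼ)

L_0(5.8) = (5.8 - 1)/(-2 - 1) × (5.8 - 4)/(-2 - 4) × (5.8 - 7)/(-2 - 7) = 0.064000
L_1(5.8) = (5.8 - (-2))/(1 - (-2)) × (5.8 - 4)/(1 - 4) × (5.8 - 7)/(1 - 7) = -0.312000
L_2(5.8) = (5.8 - (-2))/(4 - (-2)) × (5.8 - 1)/(4 - 1) × (5.8 - 7)/(4 - 7) = 0.832000
L_3(5.8) = (5.8 - (-2))/(7 - (-2)) × (5.8 - 1)/(7 - 1) × (5.8 - 4)/(7 - 4) = 0.416000

P(5.8) = 0×L_0(5.8) + (-1)×L_1(5.8) + 2×L_2(5.8) + 8×L_3(5.8)
P(5.8) = 5.304000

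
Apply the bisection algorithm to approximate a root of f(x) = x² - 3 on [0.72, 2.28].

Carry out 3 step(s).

f(x) = x² - 3
Initial interval: [0.72, 2.28]

Iteration 1:
  c_1 = (0.720000 + 2.280000)/2 = 1.500000
  f(c_1) = f(1.500000) = -0.750000
  f(a) × f(c) ≥ 0, new interval: [1.500000, 2.280000]
Iteration 2:
  c_2 = (1.500000 + 2.280000)/2 = 1.890000
  f(c_2) = f(1.890000) = 0.572100
  f(a) × f(c) < 0, new interval: [1.500000, 1.890000]
Iteration 3:
  c_3 = (1.500000 + 1.890000)/2 = 1.695000
  f(c_3) = f(1.695000) = -0.126975
  f(a) × f(c) ≥ 0, new interval: [1.695000, 1.890000]

After 3 iteration(s), the approximation is c_3 = 1.695000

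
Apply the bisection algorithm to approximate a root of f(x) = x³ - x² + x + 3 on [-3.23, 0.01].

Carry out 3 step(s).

f(x) = x³ - x² + x + 3
Initial interval: [-3.23, 0.01]

Iteration 1:
  c_1 = (-3.230000 + 0.010000)/2 = -1.610000
  f(c_1) = f(-1.610000) = -5.375381
  f(a) × f(c) ≥ 0, new interval: [-1.610000, 0.010000]
Iteration 2:
  c_2 = (-1.610000 + 0.010000)/2 = -0.800000
  f(c_2) = f(-0.800000) = 1.048000
  f(a) × f(c) < 0, new interval: [-1.610000, -0.800000]
Iteration 3:
  c_3 = (-1.610000 + (-0.800000))/2 = -1.205000
  f(c_3) = f(-1.205000) = -1.406715
  f(a) × f(c) ≥ 0, new interval: [-1.205000, -0.800000]

After 3 iteration(s), the approximation is c_3 = -1.205000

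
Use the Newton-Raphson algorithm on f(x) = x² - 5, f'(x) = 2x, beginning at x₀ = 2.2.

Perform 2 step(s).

f(x) = x² - 5
f'(x) = 2x
x₀ = 2.2

Newton-Raphson formula: x_{n+1} = x_n - f(x_n)/f'(x_n)

Iteration 1:
  f(2.200000) = -0.160000
  f'(2.200000) = 4.400000
  x_1 = 2.200000 - (-0.160000)/4.400000 = 2.236364
Iteration 2:
  f(2.236364) = 0.001322
  f'(2.236364) = 4.472727
  x_2 = 2.236364 - 0.001322/4.472727 = 2.236068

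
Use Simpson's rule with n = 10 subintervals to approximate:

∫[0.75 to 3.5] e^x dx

f(x) = e^x
a = 0.75, b = 3.5, n = 10
h = (b - a)/n = 0.275000

Simpson's rule: (h/3)[f(x₀) + 4f(x₁) + 2f(x₂) + ... + f(xₙ)]

x_0 = 0.7500, f(x_0) = 2.117000, coefficient = 1
x_1 = 1.0250, f(x_1) = 2.787095, coefficient = 4
x_2 = 1.3000, f(x_2) = 3.669297, coefficient = 2
x_3 = 1.5750, f(x_3) = 4.830742, coefficient = 4
x_4 = 1.8500, f(x_4) = 6.359820, coefficient = 2
x_5 = 2.1250, f(x_5) = 8.372897, coefficient = 4
x_6 = 2.4000, f(x_6) = 11.023176, coefficient = 2
x_7 = 2.6750, f(x_7) = 14.512350, coefficient = 4
x_8 = 2.9500, f(x_8) = 19.105954, coefficient = 2
x_9 = 3.2250, f(x_9) = 25.153574, coefficient = 4
x_10 = 3.5000, f(x_10) = 33.115452, coefficient = 1

I ≈ (0.275000/3) × 338.175579 = 30.999428
Exact value: 30.998452
Error: 0.000976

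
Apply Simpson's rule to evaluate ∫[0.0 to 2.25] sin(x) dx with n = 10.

f(x) = sin(x)
a = 0.0, b = 2.25, n = 10
h = (b - a)/n = 0.225000

Simpson's rule: (h/3)[f(x₀) + 4f(x₁) + 2f(x₂) + ... + f(xₙ)]

x_0 = 0.0000, f(x_0) = 0.000000, coefficient = 1
x_1 = 0.2250, f(x_1) = 0.223106, coefficient = 4
x_2 = 0.4500, f(x_2) = 0.434966, coefficient = 2
x_3 = 0.6750, f(x_3) = 0.624897, coefficient = 4
x_4 = 0.9000, f(x_4) = 0.783327, coefficient = 2
x_5 = 1.1250, f(x_5) = 0.902268, coefficient = 4
x_6 = 1.3500, f(x_6) = 0.975723, coefficient = 2
x_7 = 1.5750, f(x_7) = 0.999991, coefficient = 4
x_8 = 1.8000, f(x_8) = 0.973848, coefficient = 2
x_9 = 2.0250, f(x_9) = 0.898611, coefficient = 4
x_10 = 2.2500, f(x_10) = 0.778073, coefficient = 1

I ≈ (0.225000/3) × 21.709293 = 1.628197
Exact value: 1.628174
Error: 0.000023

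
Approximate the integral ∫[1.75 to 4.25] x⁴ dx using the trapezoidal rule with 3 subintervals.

f(x) = x⁴
a = 1.75, b = 4.25, n = 3
h = (b - a)/n = 0.833333

Trapezoidal rule: (h/2)[f(x₀) + 2f(x₁) + 2f(x₂) + ... + f(xₙ)]

x_0 = 1.7500, f(x_0) = 9.378906, coefficient = 1
x_1 = 2.5833, f(x_1) = 44.537085, coefficient = 2
x_2 = 3.4167, f(x_2) = 136.273196, coefficient = 2
x_3 = 4.2500, f(x_3) = 326.253906, coefficient = 1

I ≈ (0.833333/2) × 697.253376 = 290.522240
Exact value: 274.033203
Error: 16.489037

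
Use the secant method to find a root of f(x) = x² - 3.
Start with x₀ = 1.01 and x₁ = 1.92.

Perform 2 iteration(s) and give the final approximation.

f(x) = x² - 3
x₀ = 1.01, x₁ = 1.92

Secant formula: x_{n+1} = x_n - f(x_n)(x_n - x_{n-1})/(f(x_n) - f(x_{n-1}))

Iteration 1:
  f(1.010000) = -1.979900
  f(1.920000) = 0.686400
  x_2 = 1.920000 - 0.686400×(1.920000 - 1.010000)/(0.686400 - (-1.979900))
       = 1.685734
Iteration 2:
  f(1.920000) = 0.686400
  f(1.685734) = -0.158302
  x_3 = 1.685734 - (-0.158302)×(1.685734 - 1.920000)/(-0.158302 - 0.686400)
       = 1.729637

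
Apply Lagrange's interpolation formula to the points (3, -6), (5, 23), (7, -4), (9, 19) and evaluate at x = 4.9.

Lagrange interpolation formula:
P(x) = Σ yᵢ × Lᵢ(x)
where Lᵢ(x) = Π_{j≠i} (x - xⱼ)/(xᵢ - xⱼ)

L_0(4.9) = (4.9 - 5)/(3 - 5) × (4.9 - 7)/(3 - 7) × (4.9 - 9)/(3 - 9) = 0.017937
L_1(4.9) = (4.9 - 3)/(5 - 3) × (4.9 - 7)/(5 - 7) × (4.9 - 9)/(5 - 9) = 1.022437
L_2(4.9) = (4.9 - 3)/(7 - 3) × (4.9 - 5)/(7 - 5) × (4.9 - 9)/(7 - 9) = -0.048687
L_3(4.9) = (4.9 - 3)/(9 - 3) × (4.9 - 5)/(9 - 5) × (4.9 - 7)/(9 - 7) = 0.008312

P(4.9) = (-6)×L_0(4.9) + 23×L_1(4.9) + (-4)×L_2(4.9) + 19×L_3(4.9)
P(4.9) = 23.761125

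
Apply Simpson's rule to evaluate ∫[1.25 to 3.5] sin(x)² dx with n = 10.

f(x) = sin(x)²
a = 1.25, b = 3.5, n = 10
h = (b - a)/n = 0.225000

Simpson's rule: (h/3)[f(x₀) + 4f(x₁) + 2f(x₂) + ... + f(xₙ)]

x_0 = 1.2500, f(x_0) = 0.900572, coefficient = 1
x_1 = 1.4750, f(x_1) = 0.990851, coefficient = 4
x_2 = 1.7000, f(x_2) = 0.983399, coefficient = 2
x_3 = 1.9250, f(x_3) = 0.879700, coefficient = 4
x_4 = 2.1500, f(x_4) = 0.700400, coefficient = 2
x_5 = 2.3750, f(x_5) = 0.481199, coefficient = 4
x_6 = 2.6000, f(x_6) = 0.265742, coefficient = 2
x_7 = 2.8250, f(x_7) = 0.096927, coefficient = 4
x_8 = 3.0500, f(x_8) = 0.008366, coefficient = 2
x_9 = 3.2750, f(x_9) = 0.017692, coefficient = 4
x_10 = 3.5000, f(x_10) = 0.123049, coefficient = 1

I ≈ (0.225000/3) × 14.804906 = 1.110368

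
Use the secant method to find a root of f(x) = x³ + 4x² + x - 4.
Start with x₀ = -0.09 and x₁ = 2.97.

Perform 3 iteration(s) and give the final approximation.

f(x) = x³ + 4x² + x - 4
x₀ = -0.09, x₁ = 2.97

Secant formula: x_{n+1} = x_n - f(x_n)(x_n - x_{n-1})/(f(x_n) - f(x_{n-1}))

Iteration 1:
  f(-0.090000) = -4.058329
  f(2.970000) = 60.451673
  x_2 = 2.970000 - 60.451673×(2.970000 - (-0.090000))/(60.451673 - (-4.058329))
       = 0.102505
Iteration 2:
  f(2.970000) = 60.451673
  f(0.102505) = -3.854389
  x_3 = 0.102505 - (-3.854389)×(0.102505 - 2.970000)/(-3.854389 - 60.451673)
       = 0.274377
Iteration 3:
  f(0.102505) = -3.854389
  f(0.274377) = -3.403835
  x_4 = 0.274377 - (-3.403835)×(0.274377 - 0.102505)/(-3.403835 - (-3.854389))
       = 1.572836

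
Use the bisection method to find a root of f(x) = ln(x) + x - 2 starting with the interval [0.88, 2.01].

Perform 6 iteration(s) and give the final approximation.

f(x) = ln(x) + x - 2
Initial interval: [0.88, 2.01]

Iteration 1:
  c_1 = (0.880000 + 2.010000)/2 = 1.445000
  f(c_1) = f(1.445000) = -0.186891
  f(a) × f(c) ≥ 0, new interval: [1.445000, 2.010000]
Iteration 2:
  c_2 = (1.445000 + 2.010000)/2 = 1.727500
  f(c_2) = f(1.727500) = 0.274175
  f(a) × f(c) < 0, new interval: [1.445000, 1.727500]
Iteration 3:
  c_3 = (1.445000 + 1.727500)/2 = 1.586250
  f(c_3) = f(1.586250) = 0.047623
  f(a) × f(c) < 0, new interval: [1.445000, 1.586250]
Iteration 4:
  c_4 = (1.445000 + 1.586250)/2 = 1.515625
  f(c_4) = f(1.515625) = -0.068547
  f(a) × f(c) ≥ 0, new interval: [1.515625, 1.586250]
Iteration 5:
  c_5 = (1.515625 + 1.586250)/2 = 1.550937
  f(c_5) = f(1.550937) = -0.010203
  f(a) × f(c) ≥ 0, new interval: [1.550937, 1.586250]
Iteration 6:
  c_6 = (1.550937 + 1.586250)/2 = 1.568594
  f(c_6) = f(1.568594) = 0.018773
  f(a) × f(c) < 0, new interval: [1.550937, 1.568594]

After 6 iteration(s), the approximation is c_6 = 1.568594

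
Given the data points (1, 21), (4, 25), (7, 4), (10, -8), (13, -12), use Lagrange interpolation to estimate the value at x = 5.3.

Lagrange interpolation formula:
P(x) = Σ yᵢ × Lᵢ(x)
where Lᵢ(x) = Π_{j≠i} (x - xⱼ)/(xᵢ - xⱼ)

L_0(5.3) = (5.3 - 4)/(1 - 4) × (5.3 - 7)/(1 - 7) × (5.3 - 10)/(1 - 10) × (5.3 - 13)/(1 - 13) = -0.041142
L_1(5.3) = (5.3 - 1)/(4 - 1) × (5.3 - 7)/(4 - 7) × (5.3 - 10)/(4 - 10) × (5.3 - 13)/(4 - 13) = 0.544339
L_2(5.3) = (5.3 - 1)/(7 - 1) × (5.3 - 4)/(7 - 4) × (5.3 - 10)/(7 - 10) × (5.3 - 13)/(7 - 13) = 0.624389
L_3(5.3) = (5.3 - 1)/(10 - 1) × (5.3 - 4)/(10 - 4) × (5.3 - 7)/(10 - 7) × (5.3 - 13)/(10 - 13) = -0.150562
L_4(5.3) = (5.3 - 1)/(13 - 1) × (5.3 - 4)/(13 - 4) × (5.3 - 7)/(13 - 7) × (5.3 - 10)/(13 - 10) = 0.022975

P(5.3) = 21×L_0(5.3) + 25×L_1(5.3) + 4×L_2(5.3) + (-8)×L_3(5.3) + (-12)×L_4(5.3)
P(5.3) = 16.170850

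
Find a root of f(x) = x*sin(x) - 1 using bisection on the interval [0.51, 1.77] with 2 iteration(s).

f(x) = x*sin(x) - 1
Initial interval: [0.51, 1.77]

Iteration 1:
  c_1 = (0.510000 + 1.770000)/2 = 1.140000
  f(c_1) = f(1.140000) = 0.035842
  f(a) × f(c) < 0, new interval: [0.510000, 1.140000]
Iteration 2:
  c_2 = (0.510000 + 1.140000)/2 = 0.825000
  f(c_2) = f(0.825000) = -0.393998
  f(a) × f(c) ≥ 0, new interval: [0.825000, 1.140000]

After 2 iteration(s), the approximation is c_2 = 0.825000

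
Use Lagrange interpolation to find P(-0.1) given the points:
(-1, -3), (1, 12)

Lagrange interpolation formula:
P(x) = Σ yᵢ × Lᵢ(x)
where Lᵢ(x) = Π_{j≠i} (x - xⱼ)/(xᵢ - xⱼ)

L_0(-0.1) = (-0.1 - 1)/(-1 - 1) = 0.550000
L_1(-0.1) = (-0.1 - (-1))/(1 - (-1)) = 0.450000

P(-0.1) = (-3)×L_0(-0.1) + 12×L_1(-0.1)
P(-0.1) = 3.750000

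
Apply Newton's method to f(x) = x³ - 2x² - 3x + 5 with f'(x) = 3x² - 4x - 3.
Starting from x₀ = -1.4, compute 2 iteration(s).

f(x) = x³ - 2x² - 3x + 5
f'(x) = 3x² - 4x - 3
x₀ = -1.4

Newton-Raphson formula: x_{n+1} = x_n - f(x_n)/f'(x_n)

Iteration 1:
  f(-1.400000) = 2.536000
  f'(-1.400000) = 8.480000
  x_1 = -1.400000 - 2.536000/8.480000 = -1.699057
Iteration 2:
  f(-1.699057) = -0.581242
  f'(-1.699057) = 12.456606
  x_2 = -1.699057 - (-0.581242)/12.456606 = -1.652395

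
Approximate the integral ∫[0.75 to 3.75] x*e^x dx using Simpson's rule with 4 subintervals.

f(x) = x*e^x
a = 0.75, b = 3.75, n = 4
h = (b - a)/n = 0.750000

Simpson's rule: (h/3)[f(x₀) + 4f(x₁) + 2f(x₂) + ... + f(xₙ)]

x_0 = 0.7500, f(x_0) = 1.587750, coefficient = 1
x_1 = 1.5000, f(x_1) = 6.722534, coefficient = 4
x_2 = 2.2500, f(x_2) = 21.347406, coefficient = 2
x_3 = 3.0000, f(x_3) = 60.256611, coefficient = 4
x_4 = 3.7500, f(x_4) = 159.454058, coefficient = 1

I ≈ (0.750000/3) × 471.653196 = 117.913299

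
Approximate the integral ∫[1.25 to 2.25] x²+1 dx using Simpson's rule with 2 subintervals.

f(x) = x²+1
a = 1.25, b = 2.25, n = 2
h = (b - a)/n = 0.500000

Simpson's rule: (h/3)[f(x₀) + 4f(x₁) + 2f(x₂) + ... + f(xₙ)]

x_0 = 1.2500, f(x_0) = 2.562500, coefficient = 1
x_1 = 1.7500, f(x_1) = 4.062500, coefficient = 4
x_2 = 2.2500, f(x_2) = 6.062500, coefficient = 1

I ≈ (0.500000/3) × 24.875000 = 4.145833
Exact value: 4.145833
Error: 0.000000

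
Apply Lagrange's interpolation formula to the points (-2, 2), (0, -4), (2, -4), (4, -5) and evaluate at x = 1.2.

Lagrange interpolation formula:
P(x) = Σ yᵢ × Lᵢ(x)
where Lᵢ(x) = Π_{j≠i} (x - xⱼ)/(xᵢ - xⱼ)

L_0(1.2) = (1.2 - 0)/(-2 - 0) × (1.2 - 2)/(-2 - 2) × (1.2 - 4)/(-2 - 4) = -0.056000
L_1(1.2) = (1.2 - (-2))/(0 - (-2)) × (1.2 - 2)/(0 - 2) × (1.2 - 4)/(0 - 4) = 0.448000
L_2(1.2) = (1.2 - (-2))/(2 - (-2)) × (1.2 - 0)/(2 - 0) × (1.2 - 4)/(2 - 4) = 0.672000
L_3(1.2) = (1.2 - (-2))/(4 - (-2)) × (1.2 - 0)/(4 - 0) × (1.2 - 2)/(4 - 2) = -0.064000

P(1.2) = 2×L_0(1.2) + (-4)×L_1(1.2) + (-4)×L_2(1.2) + (-5)×L_3(1.2)
P(1.2) = -4.272000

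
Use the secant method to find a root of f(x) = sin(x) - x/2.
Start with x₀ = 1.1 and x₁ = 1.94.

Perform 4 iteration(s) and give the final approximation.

f(x) = sin(x) - x/2
x₀ = 1.1, x₁ = 1.94

Secant formula: x_{n+1} = x_n - f(x_n)(x_n - x_{n-1})/(f(x_n) - f(x_{n-1}))

Iteration 1:
  f(1.100000) = 0.341207
  f(1.940000) = -0.037385
  x_2 = 1.940000 - (-0.037385)×(1.940000 - 1.100000)/(-0.037385 - 0.341207)
       = 1.857052
Iteration 2:
  f(1.940000) = -0.037385
  f(1.857052) = 0.030782
  x_3 = 1.857052 - 0.030782×(1.857052 - 1.940000)/(0.030782 - (-0.037385))
       = 1.894509
Iteration 3:
  f(1.857052) = 0.030782
  f(1.894509) = 0.000807
  x_4 = 1.894509 - 0.000807×(1.894509 - 1.857052)/(0.000807 - 0.030782)
       = 1.895517
Iteration 4:
  f(1.894509) = 0.000807
  f(1.895517) = -0.000018
  x_5 = 1.895517 - (-0.000018)×(1.895517 - 1.894509)/(-0.000018 - 0.000807)
       = 1.895494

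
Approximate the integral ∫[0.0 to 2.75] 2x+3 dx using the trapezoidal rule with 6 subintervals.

f(x) = 2x+3
a = 0.0, b = 2.75, n = 6
h = (b - a)/n = 0.458333

Trapezoidal rule: (h/2)[f(x₀) + 2f(x₁) + 2f(x₂) + ... + f(xₙ)]

x_0 = 0.0000, f(x_0) = 3.000000, coefficient = 1
x_1 = 0.4583, f(x_1) = 3.916667, coefficient = 2
x_2 = 0.9167, f(x_2) = 4.833333, coefficient = 2
x_3 = 1.3750, f(x_3) = 5.750000, coefficient = 2
x_4 = 1.8333, f(x_4) = 6.666667, coefficient = 2
x_5 = 2.2917, f(x_5) = 7.583333, coefficient = 2
x_6 = 2.7500, f(x_6) = 8.500000, coefficient = 1

I ≈ (0.458333/2) × 69.000000 = 15.812500
Exact value: 15.812500
Error: 0.000000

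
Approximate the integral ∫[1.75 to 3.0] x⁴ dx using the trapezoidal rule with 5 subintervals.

f(x) = x⁴
a = 1.75, b = 3.0, n = 5
h = (b - a)/n = 0.250000

Trapezoidal rule: (h/2)[f(x₀) + 2f(x₁) + 2f(x₂) + ... + f(xₙ)]

x_0 = 1.7500, f(x_0) = 9.378906, coefficient = 1
x_1 = 2.0000, f(x_1) = 16.000000, coefficient = 2
x_2 = 2.2500, f(x_2) = 25.628906, coefficient = 2
x_3 = 2.5000, f(x_3) = 39.062500, coefficient = 2
x_4 = 2.7500, f(x_4) = 57.191406, coefficient = 2
x_5 = 3.0000, f(x_5) = 81.000000, coefficient = 1

I ≈ (0.250000/2) × 366.144531 = 45.768066
Exact value: 45.317383
Error: 0.450684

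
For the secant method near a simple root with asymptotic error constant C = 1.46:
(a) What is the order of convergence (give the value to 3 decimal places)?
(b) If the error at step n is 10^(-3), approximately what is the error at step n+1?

(a) Secant method has superlinear convergence with order φ = (1+√5)/2 ≈ 1.618.
    This means |e_{n+1}| ≈ C|e_n|^1.618.

(b) With |e_n| = 10^(-3) and C = 1.46:
    |e_{n+1}| ≈ 1.46 × (10^(-3))^1.618 = 1.46 × 10^(-4.85)

(a) ≈ 1.618 (golden ratio); (b) |e_{n+1}| ≈ 2.043e-05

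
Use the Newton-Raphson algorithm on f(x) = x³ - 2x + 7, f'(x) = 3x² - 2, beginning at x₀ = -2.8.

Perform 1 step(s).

f(x) = x³ - 2x + 7
f'(x) = 3x² - 2
x₀ = -2.8

Newton-Raphson formula: x_{n+1} = x_n - f(x_n)/f'(x_n)

Iteration 1:
  f(-2.800000) = -9.352000
  f'(-2.800000) = 21.520000
  x_1 = -2.800000 - (-9.352000)/21.520000 = -2.365428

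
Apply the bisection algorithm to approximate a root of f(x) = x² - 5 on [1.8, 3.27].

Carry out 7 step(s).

f(x) = x² - 5
Initial interval: [1.8, 3.27]

Iteration 1:
  c_1 = (1.800000 + 3.270000)/2 = 2.535000
  f(c_1) = f(2.535000) = 1.426225
  f(a) × f(c) < 0, new interval: [1.800000, 2.535000]
Iteration 2:
  c_2 = (1.800000 + 2.535000)/2 = 2.167500
  f(c_2) = f(2.167500) = -0.301944
  f(a) × f(c) ≥ 0, new interval: [2.167500, 2.535000]
Iteration 3:
  c_3 = (2.167500 + 2.535000)/2 = 2.351250
  f(c_3) = f(2.351250) = 0.528377
  f(a) × f(c) < 0, new interval: [2.167500, 2.351250]
Iteration 4:
  c_4 = (2.167500 + 2.351250)/2 = 2.259375
  f(c_4) = f(2.259375) = 0.104775
  f(a) × f(c) < 0, new interval: [2.167500, 2.259375]
Iteration 5:
  c_5 = (2.167500 + 2.259375)/2 = 2.213438
  f(c_5) = f(2.213438) = -0.100694
  f(a) × f(c) ≥ 0, new interval: [2.213438, 2.259375]
Iteration 6:
  c_6 = (2.213438 + 2.259375)/2 = 2.236406
  f(c_6) = f(2.236406) = 0.001513
  f(a) × f(c) < 0, new interval: [2.213438, 2.236406]
Iteration 7:
  c_7 = (2.213438 + 2.236406)/2 = 2.224922
  f(c_7) = f(2.224922) = -0.049723
  f(a) × f(c) ≥ 0, new interval: [2.224922, 2.236406]

After 7 iteration(s), the approximation is c_7 = 2.224922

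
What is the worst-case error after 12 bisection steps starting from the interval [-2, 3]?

Bisection error bound: |error| ≤ (b-a)/2^n
|error| ≤ (3 - (-2))/2^12 = 5/2^12
|error| ≤ 0.0012207031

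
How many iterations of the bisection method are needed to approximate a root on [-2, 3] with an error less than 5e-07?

We need (b-a)/2^n ≤ 5e-07
(3 - (-2))/2^n ≤ 5e-07
5/2^n ≤ 5e-07
2^n ≥ 10000000
n ≥ log₂(10000000) = 23.25
n ≥ 24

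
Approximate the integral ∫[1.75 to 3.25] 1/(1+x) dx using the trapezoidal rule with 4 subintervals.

f(x) = 1/(1+x)
a = 1.75, b = 3.25, n = 4
h = (b - a)/n = 0.375000

Trapezoidal rule: (h/2)[f(x₀) + 2f(x₁) + 2f(x₂) + ... + f(xₙ)]

x_0 = 1.7500, f(x_0) = 0.363636, coefficient = 1
x_1 = 2.1250, f(x_1) = 0.320000, coefficient = 2
x_2 = 2.5000, f(x_2) = 0.285714, coefficient = 2
x_3 = 2.8750, f(x_3) = 0.258065, coefficient = 2
x_4 = 3.2500, f(x_4) = 0.235294, coefficient = 1

I ≈ (0.375000/2) × 2.326488 = 0.436217
Exact value: 0.435318
Error: 0.000898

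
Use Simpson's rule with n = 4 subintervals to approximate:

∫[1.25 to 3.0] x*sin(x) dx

f(x) = x*sin(x)
a = 1.25, b = 3.0, n = 4
h = (b - a)/n = 0.437500

Simpson's rule: (h/3)[f(x₀) + 4f(x₁) + 2f(x₂) + ... + f(xₙ)]

x_0 = 1.2500, f(x_0) = 1.186231, coefficient = 1
x_1 = 1.6875, f(x_1) = 1.676021, coefficient = 4
x_2 = 2.1250, f(x_2) = 1.806930, coefficient = 2
x_3 = 2.5625, f(x_3) = 1.402366, coefficient = 4
x_4 = 3.0000, f(x_4) = 0.423360, coefficient = 1

I ≈ (0.437500/3) × 17.536999 = 2.557479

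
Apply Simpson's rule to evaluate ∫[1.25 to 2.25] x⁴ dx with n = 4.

f(x) = x⁴
a = 1.25, b = 2.25, n = 4
h = (b - a)/n = 0.250000

Simpson's rule: (h/3)[f(x₀) + 4f(x₁) + 2f(x₂) + ... + f(xₙ)]

x_0 = 1.2500, f(x_0) = 2.441406, coefficient = 1
x_1 = 1.5000, f(x_1) = 5.062500, coefficient = 4
x_2 = 1.7500, f(x_2) = 9.378906, coefficient = 2
x_3 = 2.0000, f(x_3) = 16.000000, coefficient = 4
x_4 = 2.2500, f(x_4) = 25.628906, coefficient = 1

I ≈ (0.250000/3) × 131.078125 = 10.923177
Exact value: 10.922656
Error: 0.000521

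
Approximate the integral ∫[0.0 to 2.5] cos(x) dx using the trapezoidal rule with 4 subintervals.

f(x) = cos(x)
a = 0.0, b = 2.5, n = 4
h = (b - a)/n = 0.625000

Trapezoidal rule: (h/2)[f(x₀) + 2f(x₁) + 2f(x₂) + ... + f(xₙ)]

x_0 = 0.0000, f(x_0) = 1.000000, coefficient = 1
x_1 = 0.6250, f(x_1) = 0.810963, coefficient = 2
x_2 = 1.2500, f(x_2) = 0.315322, coefficient = 2
x_3 = 1.8750, f(x_3) = -0.299534, coefficient = 2
x_4 = 2.5000, f(x_4) = -0.801144, coefficient = 1

I ≈ (0.625000/2) × 1.852360 = 0.578863
Exact value: 0.598472
Error: 0.019610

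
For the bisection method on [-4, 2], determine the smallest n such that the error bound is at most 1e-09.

We need (b-a)/2^n ≤ 1e-09
(2 - (-4))/2^n ≤ 1e-09
6/2^n ≤ 1e-09
2^n ≥ 6000000000
n ≥ log₂(6000000000) = 32.48
n ≥ 33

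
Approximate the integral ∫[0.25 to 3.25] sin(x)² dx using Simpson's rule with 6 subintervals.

f(x) = sin(x)²
a = 0.25, b = 3.25, n = 6
h = (b - a)/n = 0.500000

Simpson's rule: (h/3)[f(x₀) + 4f(x₁) + 2f(x₂) + ... + f(xₙ)]

x_0 = 0.2500, f(x_0) = 0.061209, coefficient = 1
x_1 = 0.7500, f(x_1) = 0.464631, coefficient = 4
x_2 = 1.2500, f(x_2) = 0.900572, coefficient = 2
x_3 = 1.7500, f(x_3) = 0.968228, coefficient = 4
x_4 = 2.2500, f(x_4) = 0.605398, coefficient = 2
x_5 = 2.7500, f(x_5) = 0.145665, coefficient = 4
x_6 = 3.2500, f(x_6) = 0.011706, coefficient = 1

I ≈ (0.500000/3) × 9.398954 = 1.566492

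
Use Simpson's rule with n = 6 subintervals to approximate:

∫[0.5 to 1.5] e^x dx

f(x) = e^x
a = 0.5, b = 1.5, n = 6
h = (b - a)/n = 0.166667

Simpson's rule: (h/3)[f(x₀) + 4f(x₁) + 2f(x₂) + ... + f(xₙ)]

x_0 = 0.5000, f(x_0) = 1.648721, coefficient = 1
x_1 = 0.6667, f(x_1) = 1.947734, coefficient = 4
x_2 = 0.8333, f(x_2) = 2.300976, coefficient = 2
x_3 = 1.0000, f(x_3) = 2.718282, coefficient = 4
x_4 = 1.1667, f(x_4) = 3.211271, coefficient = 2
x_5 = 1.3333, f(x_5) = 3.793668, coefficient = 4
x_6 = 1.5000, f(x_6) = 4.481689, coefficient = 1

I ≈ (0.166667/3) × 50.993638 = 2.832980
Exact value: 2.832968
Error: 0.000012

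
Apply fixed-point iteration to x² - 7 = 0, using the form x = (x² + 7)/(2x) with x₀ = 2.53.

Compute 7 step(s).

Equation: x² - 7 = 0
Fixed-point form: x = (x² + 7)/(2x)
x₀ = 2.53

x_1 = g(2.530000) = 2.648399
x_2 = g(2.648399) = 2.645753
x_3 = g(2.645753) = 2.645751
x_4 = g(2.645751) = 2.645751
x_5 = g(2.645751) = 2.645751
x_6 = g(2.645751) = 2.645751
x_7 = g(2.645751) = 2.645751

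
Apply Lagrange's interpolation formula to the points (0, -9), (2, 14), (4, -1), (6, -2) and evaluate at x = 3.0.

Lagrange interpolation formula:
P(x) = Σ yᵢ × Lᵢ(x)
where Lᵢ(x) = Π_{j≠i} (x - xⱼ)/(xᵢ - xⱼ)

L_0(3.0) = (3.0 - 2)/(0 - 2) × (3.0 - 4)/(0 - 4) × (3.0 - 6)/(0 - 6) = -0.062500
L_1(3.0) = (3.0 - 0)/(2 - 0) × (3.0 - 4)/(2 - 4) × (3.0 - 6)/(2 - 6) = 0.562500
L_2(3.0) = (3.0 - 0)/(4 - 0) × (3.0 - 2)/(4 - 2) × (3.0 - 6)/(4 - 6) = 0.562500
L_3(3.0) = (3.0 - 0)/(6 - 0) × (3.0 - 2)/(6 - 2) × (3.0 - 4)/(6 - 4) = -0.062500

P(3.0) = (-9)×L_0(3.0) + 14×L_1(3.0) + (-1)×L_2(3.0) + (-2)×L_3(3.0)
P(3.0) = 8.000000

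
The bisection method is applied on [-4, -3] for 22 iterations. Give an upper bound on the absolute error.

Bisection error bound: |error| ≤ (b-a)/2^n
|error| ≤ (-3 - (-4))/2^22 = 1/2^22
|error| ≤ 0.0000002384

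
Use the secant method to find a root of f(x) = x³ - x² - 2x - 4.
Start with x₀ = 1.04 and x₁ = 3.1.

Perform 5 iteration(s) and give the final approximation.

f(x) = x³ - x² - 2x - 4
x₀ = 1.04, x₁ = 3.1

Secant formula: x_{n+1} = x_n - f(x_n)(x_n - x_{n-1})/(f(x_n) - f(x_{n-1}))

Iteration 1:
  f(1.040000) = -6.036736
  f(3.100000) = 9.981000
  x_2 = 3.100000 - 9.981000×(3.100000 - 1.040000)/(9.981000 - (-6.036736))
       = 1.816369
Iteration 2:
  f(3.100000) = 9.981000
  f(1.816369) = -4.939376
  x_3 = 1.816369 - (-4.939376)×(1.816369 - 3.100000)/(-4.939376 - 9.981000)
       = 2.241314
Iteration 3:
  f(1.816369) = -4.939376
  f(2.241314) = -2.246902
  x_4 = 2.241314 - (-2.246902)×(2.241314 - 1.816369)/(-2.246902 - (-4.939376))
       = 2.595936
Iteration 4:
  f(2.241314) = -2.246902
  f(2.595936) = 1.562949
  x_5 = 2.595936 - 1.562949×(2.595936 - 2.241314)/(1.562949 - (-2.246902))
       = 2.450456
Iteration 5:
  f(2.595936) = 1.562949
  f(2.450456) = -0.191309
  x_6 = 2.450456 - (-0.191309)×(2.450456 - 2.595936)/(-0.191309 - 1.562949)
       = 2.466321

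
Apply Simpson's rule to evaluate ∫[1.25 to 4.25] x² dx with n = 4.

f(x) = x²
a = 1.25, b = 4.25, n = 4
h = (b - a)/n = 0.750000

Simpson's rule: (h/3)[f(x₀) + 4f(x₁) + 2f(x₂) + ... + f(xₙ)]

x_0 = 1.2500, f(x_0) = 1.562500, coefficient = 1
x_1 = 2.0000, f(x_1) = 4.000000, coefficient = 4
x_2 = 2.7500, f(x_2) = 7.562500, coefficient = 2
x_3 = 3.5000, f(x_3) = 12.250000, coefficient = 4
x_4 = 4.2500, f(x_4) = 18.062500, coefficient = 1

I ≈ (0.750000/3) × 99.750000 = 24.937500
Exact value: 24.937500
Error: 0.000000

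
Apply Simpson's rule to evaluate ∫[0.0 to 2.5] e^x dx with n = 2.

f(x) = e^x
a = 0.0, b = 2.5, n = 2
h = (b - a)/n = 1.250000

Simpson's rule: (h/3)[f(x₀) + 4f(x₁) + 2f(x₂) + ... + f(xₙ)]

x_0 = 0.0000, f(x_0) = 1.000000, coefficient = 1
x_1 = 1.2500, f(x_1) = 3.490343, coefficient = 4
x_2 = 2.5000, f(x_2) = 12.182494, coefficient = 1

I ≈ (1.250000/3) × 27.143866 = 11.309944
Exact value: 11.182494
Error: 0.127450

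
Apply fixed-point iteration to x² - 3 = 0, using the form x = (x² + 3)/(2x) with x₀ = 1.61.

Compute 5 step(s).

Equation: x² - 3 = 0
Fixed-point form: x = (x² + 3)/(2x)
x₀ = 1.61

x_1 = g(1.610000) = 1.736677
x_2 = g(1.736677) = 1.732057
x_3 = g(1.732057) = 1.732051
x_4 = g(1.732051) = 1.732051
x_5 = g(1.732051) = 1.732051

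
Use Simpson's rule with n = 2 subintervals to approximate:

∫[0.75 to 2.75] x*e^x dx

f(x) = x*e^x
a = 0.75, b = 2.75, n = 2
h = (b - a)/n = 1.000000

Simpson's rule: (h/3)[f(x₀) + 4f(x₁) + 2f(x₂) + ... + f(xₙ)]

x_0 = 0.7500, f(x_0) = 1.587750, coefficient = 1
x_1 = 1.7500, f(x_1) = 10.070555, coefficient = 4
x_2 = 2.7500, f(x_2) = 43.017238, coefficient = 1

I ≈ (1.000000/3) × 84.887206 = 28.295735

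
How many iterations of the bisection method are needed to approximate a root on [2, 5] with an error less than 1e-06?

We need (b-a)/2^n ≤ 1e-06
(5 - 2)/2^n ≤ 1e-06
3/2^n ≤ 1e-06
2^n ≥ 3000000
n ≥ log₂(3000000) = 21.52
n ≥ 22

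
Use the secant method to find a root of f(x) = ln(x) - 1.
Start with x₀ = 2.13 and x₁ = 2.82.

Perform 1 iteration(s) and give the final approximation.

f(x) = ln(x) - 1
x₀ = 2.13, x₁ = 2.82

Secant formula: x_{n+1} = x_n - f(x_n)(x_n - x_{n-1})/(f(x_n) - f(x_{n-1}))

Iteration 1:
  f(2.130000) = -0.243878
  f(2.820000) = 0.036737
  x_2 = 2.820000 - 0.036737×(2.820000 - 2.130000)/(0.036737 - (-0.243878))
       = 2.729668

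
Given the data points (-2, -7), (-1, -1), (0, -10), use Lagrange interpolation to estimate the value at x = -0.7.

Lagrange interpolation formula:
P(x) = Σ yᵢ × Lᵢ(x)
where Lᵢ(x) = Π_{j≠i} (x - xⱼ)/(xᵢ - xⱼ)

L_0(-0.7) = (-0.7 - (-1))/(-2 - (-1)) × (-0.7 - 0)/(-2 - 0) = -0.105000
L_1(-0.7) = (-0.7 - (-2))/(-1 - (-2)) × (-0.7 - 0)/(-1 - 0) = 0.910000
L_2(-0.7) = (-0.7 - (-2))/(0 - (-2)) × (-0.7 - (-1))/(0 - (-1)) = 0.195000

P(-0.7) = (-7)×L_0(-0.7) + (-1)×L_1(-0.7) + (-10)×L_2(-0.7)
P(-0.7) = -2.125000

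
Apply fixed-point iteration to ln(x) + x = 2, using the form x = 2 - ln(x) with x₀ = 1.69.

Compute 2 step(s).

Equation: ln(x) + x = 2
Fixed-point form: x = 2 - ln(x)
x₀ = 1.69

x_1 = g(1.690000) = 1.475271
x_2 = g(1.475271) = 1.611158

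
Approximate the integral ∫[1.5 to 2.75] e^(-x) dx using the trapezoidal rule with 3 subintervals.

f(x) = e^(-x)
a = 1.5, b = 2.75, n = 3
h = (b - a)/n = 0.416667

Trapezoidal rule: (h/2)[f(x₀) + 2f(x₁) + 2f(x₂) + ... + f(xₙ)]

x_0 = 1.5000, f(x_0) = 0.223130, coefficient = 1
x_1 = 1.9167, f(x_1) = 0.147096, coefficient = 2
x_2 = 2.3333, f(x_2) = 0.096972, coefficient = 2
x_3 = 2.7500, f(x_3) = 0.063928, coefficient = 1

I ≈ (0.416667/2) × 0.775195 = 0.161499
Exact value: 0.159202
Error: 0.002297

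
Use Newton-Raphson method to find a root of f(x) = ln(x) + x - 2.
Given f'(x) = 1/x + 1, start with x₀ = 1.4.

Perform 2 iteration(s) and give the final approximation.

f(x) = ln(x) + x - 2
f'(x) = 1/x + 1
x₀ = 1.4

Newton-Raphson formula: x_{n+1} = x_n - f(x_n)/f'(x_n)

Iteration 1:
  f(1.400000) = -0.263528
  f'(1.400000) = 1.714286
  x_1 = 1.400000 - (-0.263528)/1.714286 = 1.553725
Iteration 2:
  f(1.553725) = -0.005621
  f'(1.553725) = 1.643615
  x_2 = 1.553725 - (-0.005621)/1.643615 = 1.557144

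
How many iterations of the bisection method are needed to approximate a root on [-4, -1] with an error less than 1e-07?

We need (b-a)/2^n ≤ 1e-07
(-1 - (-4))/2^n ≤ 1e-07
3/2^n ≤ 1e-07
2^n ≥ 30000000
n ≥ log₂(30000000) = 24.84
n ≥ 25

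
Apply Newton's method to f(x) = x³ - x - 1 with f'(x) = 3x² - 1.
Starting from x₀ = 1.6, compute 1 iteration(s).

f(x) = x³ - x - 1
f'(x) = 3x² - 1
x₀ = 1.6

Newton-Raphson formula: x_{n+1} = x_n - f(x_n)/f'(x_n)

Iteration 1:
  f(1.600000) = 1.496000
  f'(1.600000) = 6.680000
  x_1 = 1.600000 - 1.496000/6.680000 = 1.376048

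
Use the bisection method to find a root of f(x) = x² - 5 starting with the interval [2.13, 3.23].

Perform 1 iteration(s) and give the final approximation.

f(x) = x² - 5
Initial interval: [2.13, 3.23]

Iteration 1:
  c_1 = (2.130000 + 3.230000)/2 = 2.680000
  f(c_1) = f(2.680000) = 2.182400
  f(a) × f(c) < 0, new interval: [2.130000, 2.680000]

After 1 iteration(s), the approximation is c_1 = 2.680000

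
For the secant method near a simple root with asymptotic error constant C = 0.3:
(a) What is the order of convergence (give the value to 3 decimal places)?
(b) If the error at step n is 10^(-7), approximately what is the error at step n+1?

(a) Secant method has superlinear convergence with order φ = (1+√5)/2 ≈ 1.618.
    This means |e_{n+1}| ≈ C|e_n|^1.618.

(b) With |e_n| = 10^(-7) and C = 0.3:
    |e_{n+1}| ≈ 0.3 × (10^(-7))^1.618 = 0.3 × 10^(-11.33)

(a) ≈ 1.618 (golden ratio); (b) |e_{n+1}| ≈ 1.415e-12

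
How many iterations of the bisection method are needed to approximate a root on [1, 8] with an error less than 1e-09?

We need (b-a)/2^n ≤ 1e-09
(8 - 1)/2^n ≤ 1e-09
7/2^n ≤ 1e-09
2^n ≥ 7000000000
n ≥ log₂(7000000000) = 32.70
n ≥ 33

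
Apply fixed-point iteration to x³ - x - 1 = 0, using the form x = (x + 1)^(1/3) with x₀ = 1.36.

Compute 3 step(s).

Equation: x³ - x - 1 = 0
Fixed-point form: x = (x + 1)^(1/3)
x₀ = 1.36

x_1 = g(1.360000) = 1.331386
x_2 = g(1.331386) = 1.325983
x_3 = g(1.325983) = 1.324958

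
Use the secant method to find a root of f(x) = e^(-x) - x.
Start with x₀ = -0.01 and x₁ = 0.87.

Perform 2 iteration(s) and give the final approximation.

f(x) = e^(-x) - x
x₀ = -0.01, x₁ = 0.87

Secant formula: x_{n+1} = x_n - f(x_n)(x_n - x_{n-1})/(f(x_n) - f(x_{n-1}))

Iteration 1:
  f(-0.010000) = 1.020050
  f(0.870000) = -0.451048
  x_2 = 0.870000 - (-0.451048)×(0.870000 - (-0.010000))/(-0.451048 - 1.020050)
       = 0.600186
Iteration 2:
  f(0.870000) = -0.451048
  f(0.600186) = -0.051477
  x_3 = 0.600186 - (-0.051477)×(0.600186 - 0.870000)/(-0.051477 - (-0.451048))
       = 0.565426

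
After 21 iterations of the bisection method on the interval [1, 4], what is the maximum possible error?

Bisection error bound: |error| ≤ (b-a)/2^n
|error| ≤ (4 - 1)/2^21 = 3/2^21
|error| ≤ 0.0000014305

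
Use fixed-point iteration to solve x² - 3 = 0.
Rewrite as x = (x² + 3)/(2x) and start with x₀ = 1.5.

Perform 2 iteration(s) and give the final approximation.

Equation: x² - 3 = 0
Fixed-point form: x = (x² + 3)/(2x)
x₀ = 1.5

x_1 = g(1.500000) = 1.750000
x_2 = g(1.750000) = 1.732143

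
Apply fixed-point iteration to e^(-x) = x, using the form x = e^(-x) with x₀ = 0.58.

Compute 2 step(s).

Equation: e^(-x) = x
Fixed-point form: x = e^(-x)
x₀ = 0.58

x_1 = g(0.580000) = 0.559898
x_2 = g(0.559898) = 0.571267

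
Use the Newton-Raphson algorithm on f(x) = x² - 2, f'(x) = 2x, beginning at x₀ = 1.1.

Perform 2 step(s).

f(x) = x² - 2
f'(x) = 2x
x₀ = 1.1

Newton-Raphson formula: x_{n+1} = x_n - f(x_n)/f'(x_n)

Iteration 1:
  f(1.100000) = -0.790000
  f'(1.100000) = 2.200000
  x_1 = 1.100000 - (-0.790000)/2.200000 = 1.459091
Iteration 2:
  f(1.459091) = 0.128946
  f'(1.459091) = 2.918182
  x_2 = 1.459091 - 0.128946/2.918182 = 1.414904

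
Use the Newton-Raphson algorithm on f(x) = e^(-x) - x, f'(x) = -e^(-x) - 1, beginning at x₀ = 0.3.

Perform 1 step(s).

f(x) = e^(-x) - x
f'(x) = -e^(-x) - 1
x₀ = 0.3

Newton-Raphson formula: x_{n+1} = x_n - f(x_n)/f'(x_n)

Iteration 1:
  f(0.300000) = 0.440818
  f'(0.300000) = -1.740818
  x_1 = 0.300000 - 0.440818/(-1.740818) = 0.553225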